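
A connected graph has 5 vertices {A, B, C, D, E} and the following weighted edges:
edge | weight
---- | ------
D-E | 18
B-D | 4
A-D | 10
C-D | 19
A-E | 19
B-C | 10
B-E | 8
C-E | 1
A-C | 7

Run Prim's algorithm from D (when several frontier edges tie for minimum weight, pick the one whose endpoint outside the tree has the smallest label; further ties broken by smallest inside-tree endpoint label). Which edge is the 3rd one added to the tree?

C-E

Prim's algorithm from D:
Step 1: cheapest edge leaving the tree is B-D (4); add B.
Step 2: cheapest edge leaving the tree is B-E (8); add E.
Step 3: cheapest edge leaving the tree is C-E (1); add C.
Step 4: cheapest edge leaving the tree is A-C (7); add A.
The 3rd edge added is C-E.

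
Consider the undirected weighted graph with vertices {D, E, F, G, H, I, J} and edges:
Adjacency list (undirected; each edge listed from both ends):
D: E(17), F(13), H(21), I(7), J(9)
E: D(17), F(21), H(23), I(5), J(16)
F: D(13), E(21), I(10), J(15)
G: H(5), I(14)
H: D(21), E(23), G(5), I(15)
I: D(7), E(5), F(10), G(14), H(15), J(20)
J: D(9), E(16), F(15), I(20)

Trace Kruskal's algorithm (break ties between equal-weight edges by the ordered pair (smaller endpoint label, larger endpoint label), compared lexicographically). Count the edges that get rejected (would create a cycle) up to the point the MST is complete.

1

Kruskal's algorithm — process edges by increasing weight (ties by edge label):
E—I (5): add. Components now {D} {E,I} {F} {G} {H} {J}
G—H (5): add. Components now {D} {E,I} {F} {G,H} {J}
D—I (7): add. Components now {D,E,I} {F} {G,H} {J}
D—J (9): add. Components now {D,E,I,J} {F} {G,H}
F—I (10): add. Components now {D,E,F,I,J} {G,H}
D—F (13): skip — D and F already connected.
G—I (14): add. Components now {D,E,F,G,H,I,J}
Edges rejected before the tree was complete: 1.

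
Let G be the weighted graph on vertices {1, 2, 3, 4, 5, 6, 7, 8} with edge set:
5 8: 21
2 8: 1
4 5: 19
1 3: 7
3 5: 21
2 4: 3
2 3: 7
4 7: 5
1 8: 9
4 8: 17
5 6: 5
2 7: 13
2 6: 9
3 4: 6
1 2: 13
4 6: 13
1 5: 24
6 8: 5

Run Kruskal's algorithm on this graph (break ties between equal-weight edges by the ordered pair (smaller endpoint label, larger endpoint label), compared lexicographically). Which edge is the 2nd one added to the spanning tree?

2-4

Kruskal: consider edges lightest-first.
2 8 (1): add — endpoints in different components.
2 4 (3): add — endpoints in different components.
4 7 (5): add — endpoints in different components.
5 6 (5): add — endpoints in different components.
6 8 (5): add — endpoints in different components.
3 4 (6): add — endpoints in different components.
1 3 (7): add — endpoints in different components.
The 2nd edge added is 2 4.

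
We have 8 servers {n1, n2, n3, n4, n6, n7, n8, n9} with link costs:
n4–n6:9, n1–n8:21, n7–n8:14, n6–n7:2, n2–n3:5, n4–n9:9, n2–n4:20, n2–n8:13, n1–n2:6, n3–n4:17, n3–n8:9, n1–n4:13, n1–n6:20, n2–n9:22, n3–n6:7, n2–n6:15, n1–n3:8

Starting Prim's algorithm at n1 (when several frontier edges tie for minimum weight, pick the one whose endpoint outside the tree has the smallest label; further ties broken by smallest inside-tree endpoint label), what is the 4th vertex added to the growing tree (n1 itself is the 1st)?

n6

Grow the tree from n1 using Prim:
Step 1: cheapest edge leaving the tree is n1–n2 (6); add n2.
Step 2: cheapest edge leaving the tree is n2–n3 (5); add n3.
Step 3: cheapest edge leaving the tree is n3–n6 (7); add n6.
Step 4: cheapest edge leaving the tree is n6–n7 (2); add n7.
Step 5: cheapest edge leaving the tree is n4–n6 (9); add n4.
Step 6: cheapest edge leaving the tree is n3–n8 (9); add n8.
Step 7: cheapest edge leaving the tree is n4–n9 (9); add n9.
Vertex order: n1, n2, n3, n6, n7, n4, n8, n9. The 4th vertex is n6.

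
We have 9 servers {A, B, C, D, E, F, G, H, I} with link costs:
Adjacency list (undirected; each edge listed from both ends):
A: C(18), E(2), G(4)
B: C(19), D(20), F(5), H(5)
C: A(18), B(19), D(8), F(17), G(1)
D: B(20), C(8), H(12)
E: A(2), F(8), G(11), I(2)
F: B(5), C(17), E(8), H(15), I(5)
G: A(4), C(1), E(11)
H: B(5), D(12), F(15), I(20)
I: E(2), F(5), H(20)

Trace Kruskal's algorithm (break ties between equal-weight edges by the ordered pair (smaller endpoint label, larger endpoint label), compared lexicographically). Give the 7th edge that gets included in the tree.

F-I

Kruskal: consider edges lightest-first.
C-G (1): add — endpoints in different components.
A-E (2): add — endpoints in different components.
E-I (2): add — endpoints in different components.
A-G (4): add — endpoints in different components.
B-F (5): add — endpoints in different components.
B-H (5): add — endpoints in different components.
F-I (5): add — endpoints in different components.
C-D (8): add — endpoints in different components.
The 7th edge added is F-I.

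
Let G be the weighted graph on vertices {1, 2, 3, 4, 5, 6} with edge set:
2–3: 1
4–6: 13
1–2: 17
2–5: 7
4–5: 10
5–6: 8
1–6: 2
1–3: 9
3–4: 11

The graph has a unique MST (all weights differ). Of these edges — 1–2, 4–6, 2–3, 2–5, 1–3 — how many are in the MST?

Kruskal: consider edges lightest-first.
2–3 (1): add. Components now {1} {2,3} {4} {5} {6}
1–6 (2): add. Components now {1,6} {2,3} {4} {5}
2–5 (7): add. Components now {1,6} {2,3,5} {4}
5–6 (8): add. Components now {1,2,3,5,6} {4}
1–3 (9): skip — 1 and 3 already connected.
4–5 (10): add. Components now {1,2,3,4,5,6}
MST edge set: {2–3, 1–6, 2–5, 5–6, 4–5}.
Of the listed edges, {2–3, 2–5} are in the MST → 2.

2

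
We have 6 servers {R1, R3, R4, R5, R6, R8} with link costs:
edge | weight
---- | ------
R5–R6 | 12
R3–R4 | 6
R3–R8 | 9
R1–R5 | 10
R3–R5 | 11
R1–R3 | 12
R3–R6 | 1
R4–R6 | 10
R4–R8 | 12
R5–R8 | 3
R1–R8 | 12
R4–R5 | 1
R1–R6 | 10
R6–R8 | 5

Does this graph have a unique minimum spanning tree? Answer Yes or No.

Sort edges by weight, then run Kruskal:
R3–R6 (1): add. Components now {R3,R6} {R4} {R1} {R5} {R8}
R4–R5 (1): add. Components now {R3,R6} {R4,R5} {R1} {R8}
R5–R8 (3): add. Components now {R3,R6} {R4,R5,R8} {R1}
R6–R8 (5): add. Components now {R3,R4,R5,R6,R8} {R1}
R3–R4 (6): skip — R3 and R4 already connected.
R3–R8 (9): skip — R3 and R8 already connected.
R1–R5 (10): add. Components now {R1,R3,R4,R5,R6,R8}
Non-tree edge R1–R6 has weight 10, equal to the heaviest edge on its tree cycle — swapping gives another MST of the same weight. Not unique.

No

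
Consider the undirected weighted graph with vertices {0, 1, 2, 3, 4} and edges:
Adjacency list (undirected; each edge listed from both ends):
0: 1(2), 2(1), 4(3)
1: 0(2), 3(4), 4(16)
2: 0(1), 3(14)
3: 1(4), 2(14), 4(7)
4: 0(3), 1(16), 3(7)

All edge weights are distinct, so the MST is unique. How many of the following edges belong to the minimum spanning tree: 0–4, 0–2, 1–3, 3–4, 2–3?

Kruskal's algorithm — process edges by increasing weight (ties by edge label):
0–2 (1): add. Components now {0,2} {1} {3} {4}
0–1 (2): add. Components now {0,1,2} {3} {4}
0–4 (3): add. Components now {0,1,2,4} {3}
1–3 (4): add. Components now {0,1,2,3,4}
MST edge set: {0–2, 0–1, 0–4, 1–3}.
Of the listed edges, {0–4, 0–2, 1–3} are in the MST → 3.

3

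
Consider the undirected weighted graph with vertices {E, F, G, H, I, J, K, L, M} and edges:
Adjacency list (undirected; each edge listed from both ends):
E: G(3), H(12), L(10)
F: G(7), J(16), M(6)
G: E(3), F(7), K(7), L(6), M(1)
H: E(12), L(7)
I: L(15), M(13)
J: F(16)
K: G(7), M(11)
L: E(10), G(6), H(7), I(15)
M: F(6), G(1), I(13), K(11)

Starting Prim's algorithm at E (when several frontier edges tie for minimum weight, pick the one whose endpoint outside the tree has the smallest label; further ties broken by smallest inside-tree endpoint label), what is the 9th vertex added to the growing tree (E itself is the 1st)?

J

Grow the tree from E using Prim:
Step 1: frontier [E-G 3, E-L 10, E-H 12] → take E-G (3); add G.
Step 2: frontier [E-L 10, E-H 12, G-M 1, G-L 6, F-G 7, G-K 7] → take G-M (1); add M.
Step 3: frontier [E-L 10, E-H 12, G-L 6, F-G 7, G-K 7, F-M 6, K-M 11, I-M 13] → take F-M (6); add F.
Step 4: frontier [E-L 10, E-H 12, F-J 16, G-L 6, G-K 7, K-M 11, I-M 13] → take G-L (6); add L.
Step 5: frontier [E-H 12, F-J 16, G-K 7, H-L 7, I-L 15, K-M 11, I-M 13] → take H-L (7); add H.
Step 6: frontier [F-J 16, G-K 7, I-L 15, K-M 11, I-M 13] → take G-K (7); add K.
Step 7: frontier [F-J 16, I-L 15, I-M 13] → take I-M (13); add I.
Step 8: frontier [F-J 16] → take F-J (16); add J.
Vertex order: E, G, M, F, L, H, K, I, J. The 9th vertex is J.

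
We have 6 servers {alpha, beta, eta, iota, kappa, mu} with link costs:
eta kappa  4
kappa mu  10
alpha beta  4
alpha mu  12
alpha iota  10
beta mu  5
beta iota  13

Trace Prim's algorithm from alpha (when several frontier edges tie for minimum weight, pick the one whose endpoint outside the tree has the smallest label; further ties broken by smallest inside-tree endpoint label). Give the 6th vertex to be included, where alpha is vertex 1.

eta

Grow the tree from alpha using Prim:
Step 1: cheapest edge leaving the tree is alpha beta (4); add beta.
Step 2: cheapest edge leaving the tree is beta mu (5); add mu.
Step 3: cheapest edge leaving the tree is alpha iota (10); add iota.
Step 4: cheapest edge leaving the tree is kappa mu (10); add kappa.
Step 5: cheapest edge leaving the tree is eta kappa (4); add eta.
Vertex order: alpha, beta, mu, iota, kappa, eta. The 6th vertex is eta.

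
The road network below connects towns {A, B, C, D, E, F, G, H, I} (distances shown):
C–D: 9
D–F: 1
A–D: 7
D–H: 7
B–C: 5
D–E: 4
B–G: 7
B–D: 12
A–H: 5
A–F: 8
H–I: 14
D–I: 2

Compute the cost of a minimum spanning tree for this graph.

Kruskal's algorithm — process edges by increasing weight (ties by edge label):
D–F (1): add — endpoints in different components.
D–I (2): add — endpoints in different components.
D–E (4): add — endpoints in different components.
A–H (5): add — endpoints in different components.
B–C (5): add — endpoints in different components.
A–D (7): add — endpoints in different components.
B–G (7): add — endpoints in different components.
D–H (7): skip — D and H already connected.
A–F (8): skip — A and F already connected.
C–D (9): add — endpoints in different components.
MST edges: D–F, D–I, D–E, A–H, B–C, A–D, B–G, C–D; total weight 1+2+4+5+5+7+7+9 = 40.

40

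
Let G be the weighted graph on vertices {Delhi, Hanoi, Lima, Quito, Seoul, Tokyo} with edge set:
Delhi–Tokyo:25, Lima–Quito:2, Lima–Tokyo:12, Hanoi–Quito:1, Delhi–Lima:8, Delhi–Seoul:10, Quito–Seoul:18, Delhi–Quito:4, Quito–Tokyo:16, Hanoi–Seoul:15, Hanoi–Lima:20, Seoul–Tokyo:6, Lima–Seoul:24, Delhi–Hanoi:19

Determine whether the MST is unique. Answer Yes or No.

Yes

Sort edges by weight, then run Kruskal:
Hanoi–Quito (1): add. Components now {Hanoi,Quito} {Delhi} {Tokyo} {Lima} {Seoul}
Lima–Quito (2): add. Components now {Hanoi,Lima,Quito} {Delhi} {Tokyo} {Seoul}
Delhi–Quito (4): add. Components now {Delhi,Hanoi,Lima,Quito} {Tokyo} {Seoul}
Seoul–Tokyo (6): add. Components now {Delhi,Hanoi,Lima,Quito} {Seoul,Tokyo}
Delhi–Lima (8): skip — Delhi and Lima already connected.
Delhi–Seoul (10): add. Components now {Delhi,Hanoi,Lima,Quito,Seoul,Tokyo}
Every non-tree edge has weight strictly greater than the heaviest edge on the tree path between its endpoints, so the MST is unique.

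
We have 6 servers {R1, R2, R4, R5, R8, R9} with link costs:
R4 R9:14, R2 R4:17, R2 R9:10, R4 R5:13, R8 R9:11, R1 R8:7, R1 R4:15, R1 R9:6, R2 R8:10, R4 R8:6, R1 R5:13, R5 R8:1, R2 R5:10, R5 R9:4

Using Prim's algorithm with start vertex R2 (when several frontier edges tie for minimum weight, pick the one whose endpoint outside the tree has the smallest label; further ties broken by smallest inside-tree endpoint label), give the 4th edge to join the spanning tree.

Grow the tree from R2 using Prim:
Step 1: frontier [R2 R5 10, R2 R8 10, R2 R9 10, R2 R4 17] → take R2 R5 (10); add R5.
Step 2: frontier [R2 R8 10, R2 R9 10, R2 R4 17, R5 R8 1, R5 R9 4, R1 R5 13, R4 R5 13] → take R5 R8 (1); add R8.
Step 3: frontier [R2 R9 10, R2 R4 17, R5 R9 4, R1 R5 13, R4 R5 13, R4 R8 6, R1 R8 7, R8 R9 11] → take R5 R9 (4); add R9.
Step 4: frontier [R2 R4 17, R1 R5 13, R4 R5 13, R4 R8 6, R1 R8 7, R1 R9 6, R4 R9 14] → take R1 R9 (6); add R1.
Step 5: frontier [R1 R4 15, R2 R4 17, R4 R5 13, R4 R8 6, R4 R9 14] → take R4 R8 (6); add R4.
The 4th edge added is R1 R9.

R1-R9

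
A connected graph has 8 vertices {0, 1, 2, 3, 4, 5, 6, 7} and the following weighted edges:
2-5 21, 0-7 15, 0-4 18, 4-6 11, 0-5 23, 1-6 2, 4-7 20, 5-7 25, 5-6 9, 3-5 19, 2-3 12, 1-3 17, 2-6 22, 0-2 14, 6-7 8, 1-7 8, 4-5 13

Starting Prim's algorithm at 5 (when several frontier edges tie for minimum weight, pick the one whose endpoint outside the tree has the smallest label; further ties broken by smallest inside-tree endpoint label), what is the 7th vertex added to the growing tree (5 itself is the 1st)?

2

Prim's algorithm from 5:
Step 1: cheapest edge leaving the tree is 5-6 (9); add 6.
Step 2: cheapest edge leaving the tree is 1-6 (2); add 1.
Step 3: cheapest edge leaving the tree is 1-7 (8); add 7.
Step 4: cheapest edge leaving the tree is 4-6 (11); add 4.
Step 5: cheapest edge leaving the tree is 0-7 (15); add 0.
Step 6: cheapest edge leaving the tree is 0-2 (14); add 2.
Step 7: cheapest edge leaving the tree is 2-3 (12); add 3.
Vertex order: 5, 6, 1, 7, 4, 0, 2, 3. The 7th vertex is 2.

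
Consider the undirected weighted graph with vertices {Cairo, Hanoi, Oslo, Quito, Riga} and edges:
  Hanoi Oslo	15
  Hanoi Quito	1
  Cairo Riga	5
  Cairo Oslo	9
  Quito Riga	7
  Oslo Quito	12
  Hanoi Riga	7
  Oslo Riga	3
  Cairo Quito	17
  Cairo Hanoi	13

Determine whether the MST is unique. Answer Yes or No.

No

Kruskal: consider edges lightest-first.
Hanoi Quito (1): add — endpoints in different components.
Oslo Riga (3): add — endpoints in different components.
Cairo Riga (5): add — endpoints in different components.
Hanoi Riga (7): add — endpoints in different components.
Non-tree edge Quito Riga has weight 7, equal to the heaviest edge on its tree cycle — swapping gives another MST of the same weight. Not unique.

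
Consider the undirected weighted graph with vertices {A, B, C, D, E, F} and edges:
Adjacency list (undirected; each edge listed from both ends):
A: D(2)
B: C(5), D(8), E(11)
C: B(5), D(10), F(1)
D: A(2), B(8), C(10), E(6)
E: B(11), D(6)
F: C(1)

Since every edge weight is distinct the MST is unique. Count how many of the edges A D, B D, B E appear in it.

Sort edges by weight, then run Kruskal:
C F (1): add. Components now {A} {B} {C,F} {D} {E}
A D (2): add. Components now {A,D} {B} {C,F} {E}
B C (5): add. Components now {A,D} {B,C,F} {E}
D E (6): add. Components now {A,D,E} {B,C,F}
B D (8): add. Components now {A,B,C,D,E,F}
MST edge set: {C F, A D, B C, D E, B D}.
Of the listed edges, {A D, B D} are in the MST → 2.

2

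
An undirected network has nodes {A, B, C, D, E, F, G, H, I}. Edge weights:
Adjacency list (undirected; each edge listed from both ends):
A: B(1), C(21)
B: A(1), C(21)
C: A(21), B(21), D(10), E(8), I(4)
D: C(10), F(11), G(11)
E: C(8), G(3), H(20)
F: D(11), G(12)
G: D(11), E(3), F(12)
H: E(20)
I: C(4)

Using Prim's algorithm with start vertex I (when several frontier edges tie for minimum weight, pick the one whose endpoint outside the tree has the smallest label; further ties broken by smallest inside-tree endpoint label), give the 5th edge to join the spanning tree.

Prim, starting at I.
Step 1: cheapest edge leaving the tree is C I (4); add C.
Step 2: cheapest edge leaving the tree is C E (8); add E.
Step 3: cheapest edge leaving the tree is E G (3); add G.
Step 4: cheapest edge leaving the tree is C D (10); add D.
Step 5: cheapest edge leaving the tree is D F (11); add F.
Step 6: cheapest edge leaving the tree is E H (20); add H.
Step 7: cheapest edge leaving the tree is A C (21); add A.
Step 8: cheapest edge leaving the tree is A B (1); add B.
The 5th edge added is D F.

D-F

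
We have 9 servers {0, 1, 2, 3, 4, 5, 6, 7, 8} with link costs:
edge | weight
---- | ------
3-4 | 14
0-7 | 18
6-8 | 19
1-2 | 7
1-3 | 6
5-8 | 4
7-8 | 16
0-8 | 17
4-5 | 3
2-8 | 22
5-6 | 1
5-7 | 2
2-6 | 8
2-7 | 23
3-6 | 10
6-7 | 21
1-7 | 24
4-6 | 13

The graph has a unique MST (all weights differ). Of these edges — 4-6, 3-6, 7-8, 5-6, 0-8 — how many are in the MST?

Kruskal's algorithm — process edges by increasing weight (ties by edge label):
5-6 (1): add — endpoints in different components.
5-7 (2): add — endpoints in different components.
4-5 (3): add — endpoints in different components.
5-8 (4): add — endpoints in different components.
1-3 (6): add — endpoints in different components.
1-2 (7): add — endpoints in different components.
2-6 (8): add — endpoints in different components.
3-6 (10): skip — 3 and 6 already connected.
4-6 (13): skip — 4 and 6 already connected.
3-4 (14): skip — 3 and 4 already connected.
7-8 (16): skip — 7 and 8 already connected.
0-8 (17): add — endpoints in different components.
MST edge set: {5-6, 5-7, 4-5, 5-8, 1-3, 1-2, 2-6, 0-8}.
Of the listed edges, {5-6, 0-8} are in the MST → 2.

2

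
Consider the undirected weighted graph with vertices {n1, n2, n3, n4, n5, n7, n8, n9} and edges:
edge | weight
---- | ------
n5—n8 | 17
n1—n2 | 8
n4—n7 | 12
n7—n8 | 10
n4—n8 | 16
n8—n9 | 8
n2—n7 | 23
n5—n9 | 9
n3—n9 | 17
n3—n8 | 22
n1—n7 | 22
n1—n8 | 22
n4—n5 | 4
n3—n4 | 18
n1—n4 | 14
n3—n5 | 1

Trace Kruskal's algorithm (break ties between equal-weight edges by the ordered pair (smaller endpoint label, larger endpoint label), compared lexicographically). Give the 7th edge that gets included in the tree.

Kruskal's algorithm — process edges by increasing weight (ties by edge label):
n3—n5 (1): add — endpoints in different components.
n4—n5 (4): add — endpoints in different components.
n1—n2 (8): add — endpoints in different components.
n8—n9 (8): add — endpoints in different components.
n5—n9 (9): add — endpoints in different components.
n7—n8 (10): add — endpoints in different components.
n4—n7 (12): skip — n4 and n7 already connected.
n1—n4 (14): add — endpoints in different components.
The 7th edge added is n1—n4.

n1-n4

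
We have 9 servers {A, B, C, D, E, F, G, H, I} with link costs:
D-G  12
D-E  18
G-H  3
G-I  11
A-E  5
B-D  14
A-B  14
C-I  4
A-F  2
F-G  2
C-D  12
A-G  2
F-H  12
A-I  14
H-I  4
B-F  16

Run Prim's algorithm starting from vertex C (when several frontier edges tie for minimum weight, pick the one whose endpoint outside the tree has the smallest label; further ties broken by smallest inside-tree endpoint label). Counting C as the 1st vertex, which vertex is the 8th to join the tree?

Prim, starting at C.
Step 1: cheapest edge leaving the tree is C-I (4); add I.
Step 2: cheapest edge leaving the tree is H-I (4); add H.
Step 3: cheapest edge leaving the tree is G-H (3); add G.
Step 4: cheapest edge leaving the tree is A-G (2); add A.
Step 5: cheapest edge leaving the tree is A-F (2); add F.
Step 6: cheapest edge leaving the tree is A-E (5); add E.
Step 7: cheapest edge leaving the tree is C-D (12); add D.
Step 8: cheapest edge leaving the tree is A-B (14); add B.
Vertex order: C, I, H, G, A, F, E, D, B. The 8th vertex is D.

D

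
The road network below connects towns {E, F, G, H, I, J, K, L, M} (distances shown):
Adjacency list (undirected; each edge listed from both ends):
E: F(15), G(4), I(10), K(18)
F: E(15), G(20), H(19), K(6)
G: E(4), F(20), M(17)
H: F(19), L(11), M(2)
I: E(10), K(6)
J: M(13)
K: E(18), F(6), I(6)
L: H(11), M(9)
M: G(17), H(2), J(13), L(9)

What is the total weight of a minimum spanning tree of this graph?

Grow the tree from I using Prim:
Step 1: frontier [I–K 6, E–I 10] → take I–K (6); add K.
Step 2: frontier [E–I 10, F–K 6, E–K 18] → take F–K (6); add F.
Step 3: frontier [E–F 15, F–H 19, F–G 20, E–I 10, E–K 18] → take E–I (10); add E.
Step 4: frontier [E–G 4, F–H 19, F–G 20] → take E–G (4); add G.
Step 5: frontier [F–H 19, G–M 17] → take G–M (17); add M.
Step 6: frontier [F–H 19, H–M 2, L–M 9, J–M 13] → take H–M (2); add H.
Step 7: frontier [H–L 11, L–M 9, J–M 13] → take L–M (9); add L.
Step 8: frontier [J–M 13] → take J–M (13); add J.
MST edges: I–K, F–K, E–I, E–G, G–M, H–M, L–M, J–M; total weight 6+6+10+4+17+2+9+13 = 67.

67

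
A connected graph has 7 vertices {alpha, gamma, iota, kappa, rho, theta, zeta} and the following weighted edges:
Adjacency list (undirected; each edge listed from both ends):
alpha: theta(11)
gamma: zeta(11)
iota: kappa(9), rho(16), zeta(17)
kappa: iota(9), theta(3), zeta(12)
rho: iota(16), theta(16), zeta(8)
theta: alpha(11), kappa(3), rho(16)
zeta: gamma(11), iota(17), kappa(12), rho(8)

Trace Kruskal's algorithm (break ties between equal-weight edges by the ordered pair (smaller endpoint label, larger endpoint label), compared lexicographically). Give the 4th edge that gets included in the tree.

Kruskal's algorithm — process edges by increasing weight (ties by edge label):
kappa-theta (3): add — endpoints in different components.
rho-zeta (8): add — endpoints in different components.
iota-kappa (9): add — endpoints in different components.
alpha-theta (11): add — endpoints in different components.
gamma-zeta (11): add — endpoints in different components.
kappa-zeta (12): add — endpoints in different components.
The 4th edge added is alpha-theta.

alpha-theta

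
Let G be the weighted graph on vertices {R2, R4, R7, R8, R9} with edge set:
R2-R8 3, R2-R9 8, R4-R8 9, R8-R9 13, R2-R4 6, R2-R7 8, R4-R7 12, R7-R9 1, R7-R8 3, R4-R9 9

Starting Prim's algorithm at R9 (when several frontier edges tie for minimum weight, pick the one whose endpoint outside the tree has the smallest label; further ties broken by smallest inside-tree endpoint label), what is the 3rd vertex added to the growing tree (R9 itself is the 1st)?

Prim's algorithm from R9:
Step 1: cheapest edge leaving the tree is R7-R9 (1); add R7.
Step 2: cheapest edge leaving the tree is R7-R8 (3); add R8.
Step 3: cheapest edge leaving the tree is R2-R8 (3); add R2.
Step 4: cheapest edge leaving the tree is R2-R4 (6); add R4.
Vertex order: R9, R7, R8, R2, R4. The 3rd vertex is R8.

R8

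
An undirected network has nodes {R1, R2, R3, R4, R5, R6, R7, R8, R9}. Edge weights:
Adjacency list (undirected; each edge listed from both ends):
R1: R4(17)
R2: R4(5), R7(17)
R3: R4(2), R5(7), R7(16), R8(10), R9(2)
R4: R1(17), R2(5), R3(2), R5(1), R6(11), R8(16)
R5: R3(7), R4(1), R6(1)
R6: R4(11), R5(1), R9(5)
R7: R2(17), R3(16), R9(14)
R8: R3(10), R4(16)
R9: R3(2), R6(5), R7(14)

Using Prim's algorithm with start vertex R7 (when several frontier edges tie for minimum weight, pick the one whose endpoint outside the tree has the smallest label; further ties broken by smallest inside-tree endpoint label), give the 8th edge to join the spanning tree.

Grow the tree from R7 using Prim:
Step 1: frontier [R7-R9 14, R3-R7 16, R2-R7 17] → take R7-R9 (14); add R9.
Step 2: frontier [R3-R7 16, R2-R7 17, R3-R9 2, R6-R9 5] → take R3-R9 (2); add R3.
Step 3: frontier [R3-R4 2, R3-R5 7, R3-R8 10, R2-R7 17, R6-R9 5] → take R3-R4 (2); add R4.
Step 4: frontier [R3-R5 7, R3-R8 10, R4-R5 1, R2-R4 5, R4-R6 11, R4-R8 16, R1-R4 17, R2-R7 17, R6-R9 5] → take R4-R5 (1); add R5.
Step 5: frontier [R3-R8 10, R2-R4 5, R4-R6 11, R4-R8 16, R1-R4 17, R5-R6 1, R2-R7 17, R6-R9 5] → take R5-R6 (1); add R6.
Step 6: frontier [R3-R8 10, R2-R4 5, R4-R8 16, R1-R4 17, R2-R7 17] → take R2-R4 (5); add R2.
Step 7: frontier [R3-R8 10, R4-R8 16, R1-R4 17] → take R3-R8 (10); add R8.
Step 8: frontier [R1-R4 17] → take R1-R4 (17); add R1.
The 8th edge added is R1-R4.

R1-R4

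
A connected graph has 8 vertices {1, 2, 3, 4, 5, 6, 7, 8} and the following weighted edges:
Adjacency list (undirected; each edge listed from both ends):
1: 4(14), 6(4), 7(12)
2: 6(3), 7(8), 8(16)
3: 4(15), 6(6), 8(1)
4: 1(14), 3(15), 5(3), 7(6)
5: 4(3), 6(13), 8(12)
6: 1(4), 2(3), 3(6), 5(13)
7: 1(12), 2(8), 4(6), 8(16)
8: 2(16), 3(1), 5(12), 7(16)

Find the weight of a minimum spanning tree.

Prim, starting at 7.
Step 1: frontier [4 7 6, 2 7 8, 1 7 12, 7 8 16] → take 4 7 (6); add 4.
Step 2: frontier [4 5 3, 1 4 14, 3 4 15, 2 7 8, 1 7 12, 7 8 16] → take 4 5 (3); add 5.
Step 3: frontier [1 4 14, 3 4 15, 5 8 12, 5 6 13, 2 7 8, 1 7 12, 7 8 16] → take 2 7 (8); add 2.
Step 4: frontier [2 6 3, 2 8 16, 1 4 14, 3 4 15, 5 8 12, 5 6 13, 1 7 12, 7 8 16] → take 2 6 (3); add 6.
Step 5: frontier [2 8 16, 1 4 14, 3 4 15, 5 8 12, 1 6 4, 3 6 6, 1 7 12, 7 8 16] → take 1 6 (4); add 1.
Step 6: frontier [2 8 16, 3 4 15, 5 8 12, 3 6 6, 7 8 16] → take 3 6 (6); add 3.
Step 7: frontier [2 8 16, 3 8 1, 5 8 12, 7 8 16] → take 3 8 (1); add 8.
MST edges: 4 7, 4 5, 2 7, 2 6, 1 6, 3 6, 3 8; total weight 6+3+8+3+4+6+1 = 31.

31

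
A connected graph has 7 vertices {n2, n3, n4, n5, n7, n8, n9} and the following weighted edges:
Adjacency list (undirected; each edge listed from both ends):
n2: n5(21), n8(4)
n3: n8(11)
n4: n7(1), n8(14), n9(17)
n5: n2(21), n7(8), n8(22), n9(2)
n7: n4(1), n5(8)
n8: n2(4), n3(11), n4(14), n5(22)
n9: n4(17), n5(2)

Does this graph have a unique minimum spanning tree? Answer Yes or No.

Yes

Kruskal's algorithm — process edges by increasing weight (ties by edge label):
n4–n7 (1): add — endpoints in different components.
n5–n9 (2): add — endpoints in different components.
n2–n8 (4): add — endpoints in different components.
n5–n7 (8): add — endpoints in different components.
n3–n8 (11): add — endpoints in different components.
n4–n8 (14): add — endpoints in different components.
Every non-tree edge has weight strictly greater than the heaviest edge on the tree path between its endpoints, so the MST is unique.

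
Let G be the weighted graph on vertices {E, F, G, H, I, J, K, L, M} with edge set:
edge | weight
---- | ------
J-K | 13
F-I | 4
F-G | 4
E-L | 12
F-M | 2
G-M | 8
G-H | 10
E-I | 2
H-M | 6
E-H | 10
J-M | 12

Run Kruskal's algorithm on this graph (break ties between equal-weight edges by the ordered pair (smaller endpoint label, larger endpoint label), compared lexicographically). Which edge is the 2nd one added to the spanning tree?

Kruskal's algorithm — process edges by increasing weight (ties by edge label):
E-I (2): add — endpoints in different components.
F-M (2): add — endpoints in different components.
F-G (4): add — endpoints in different components.
F-I (4): add — endpoints in different components.
H-M (6): add — endpoints in different components.
G-M (8): skip — G and M already connected.
E-H (10): skip — E and H already connected.
G-H (10): skip — G and H already connected.
E-L (12): add — endpoints in different components.
J-M (12): add — endpoints in different components.
J-K (13): add — endpoints in different components.
The 2nd edge added is F-M.

F-M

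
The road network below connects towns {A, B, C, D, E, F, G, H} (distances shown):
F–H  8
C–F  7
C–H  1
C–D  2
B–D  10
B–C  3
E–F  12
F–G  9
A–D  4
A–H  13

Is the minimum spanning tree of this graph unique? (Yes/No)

Yes

Kruskal's algorithm — process edges by increasing weight (ties by edge label):
C–H (1): add — endpoints in different components.
C–D (2): add — endpoints in different components.
B–C (3): add — endpoints in different components.
A–D (4): add — endpoints in different components.
C–F (7): add — endpoints in different components.
F–H (8): skip — F and H already connected.
F–G (9): add — endpoints in different components.
B–D (10): skip — B and D already connected.
E–F (12): add — endpoints in different components.
Every non-tree edge has weight strictly greater than the heaviest edge on the tree path between its endpoints, so the MST is unique.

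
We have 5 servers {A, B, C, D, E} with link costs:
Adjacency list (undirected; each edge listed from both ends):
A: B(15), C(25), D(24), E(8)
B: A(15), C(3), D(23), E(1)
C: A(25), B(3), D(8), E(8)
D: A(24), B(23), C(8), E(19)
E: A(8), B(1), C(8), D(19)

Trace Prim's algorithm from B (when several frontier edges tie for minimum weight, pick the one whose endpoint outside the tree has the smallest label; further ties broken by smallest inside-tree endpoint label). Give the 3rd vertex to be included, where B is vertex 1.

C

Prim, starting at B.
Step 1: cheapest edge leaving the tree is B-E (1); add E.
Step 2: cheapest edge leaving the tree is B-C (3); add C.
Step 3: cheapest edge leaving the tree is A-E (8); add A.
Step 4: cheapest edge leaving the tree is C-D (8); add D.
Vertex order: B, E, C, A, D. The 3rd vertex is C.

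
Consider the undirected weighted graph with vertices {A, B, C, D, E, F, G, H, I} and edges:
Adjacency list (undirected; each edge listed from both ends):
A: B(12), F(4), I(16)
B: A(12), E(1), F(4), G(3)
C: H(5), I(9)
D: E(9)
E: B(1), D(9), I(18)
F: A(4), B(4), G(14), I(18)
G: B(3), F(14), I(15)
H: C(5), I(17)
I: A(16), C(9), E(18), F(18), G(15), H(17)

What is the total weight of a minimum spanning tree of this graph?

Grow the tree from H using Prim:
Step 1: frontier [C-H 5, H-I 17] → take C-H (5); add C.
Step 2: frontier [C-I 9, H-I 17] → take C-I (9); add I.
Step 3: frontier [G-I 15, A-I 16, E-I 18, F-I 18] → take G-I (15); add G.
Step 4: frontier [B-G 3, F-G 14, A-I 16, E-I 18, F-I 18] → take B-G (3); add B.
Step 5: frontier [B-E 1, B-F 4, A-B 12, F-G 14, A-I 16, E-I 18, F-I 18] → take B-E (1); add E.
Step 6: frontier [B-F 4, A-B 12, D-E 9, F-G 14, A-I 16, F-I 18] → take B-F (4); add F.
Step 7: frontier [A-B 12, D-E 9, A-F 4, A-I 16] → take A-F (4); add A.
Step 8: frontier [D-E 9] → take D-E (9); add D.
MST edges: C-H, C-I, G-I, B-G, B-E, B-F, A-F, D-E; total weight 5+9+15+3+1+4+4+9 = 50.

50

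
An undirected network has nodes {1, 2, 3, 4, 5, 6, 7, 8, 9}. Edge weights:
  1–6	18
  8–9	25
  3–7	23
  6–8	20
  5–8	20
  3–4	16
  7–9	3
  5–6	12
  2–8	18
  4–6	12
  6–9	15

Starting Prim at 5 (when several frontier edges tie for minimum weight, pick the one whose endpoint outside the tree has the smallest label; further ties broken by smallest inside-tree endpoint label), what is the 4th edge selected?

7-9

Grow the tree from 5 using Prim:
Step 1: frontier [5–6 12, 5–8 20] → take 5–6 (12); add 6.
Step 2: frontier [5–8 20, 4–6 12, 6–9 15, 1–6 18, 6–8 20] → take 4–6 (12); add 4.
Step 3: frontier [3–4 16, 5–8 20, 6–9 15, 1–6 18, 6–8 20] → take 6–9 (15); add 9.
Step 4: frontier [3–4 16, 5–8 20, 1–6 18, 6–8 20, 7–9 3, 8–9 25] → take 7–9 (3); add 7.
Step 5: frontier [3–4 16, 5–8 20, 1–6 18, 6–8 20, 3–7 23, 8–9 25] → take 3–4 (16); add 3.
Step 6: frontier [5–8 20, 1–6 18, 6–8 20, 8–9 25] → take 1–6 (18); add 1.
Step 7: frontier [5–8 20, 6–8 20, 8–9 25] → take 5–8 (20); add 8.
Step 8: frontier [2–8 18] → take 2–8 (18); add 2.
The 4th edge added is 7–9.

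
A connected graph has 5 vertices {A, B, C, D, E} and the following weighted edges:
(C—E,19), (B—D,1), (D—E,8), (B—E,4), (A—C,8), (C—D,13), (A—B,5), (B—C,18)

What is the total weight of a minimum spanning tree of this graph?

Prim, starting at C.
Step 1: frontier [A—C 8, C—D 13, B—C 18, C—E 19] → take A—C (8); add A.
Step 2: frontier [A—B 5, C—D 13, B—C 18, C—E 19] → take A—B (5); add B.
Step 3: frontier [B—D 1, B—E 4, C—D 13, C—E 19] → take B—D (1); add D.
Step 4: frontier [B—E 4, C—E 19, D—E 8] → take B—E (4); add E.
MST edges: A—C, A—B, B—D, B—E; total weight 8+5+1+4 = 18.

18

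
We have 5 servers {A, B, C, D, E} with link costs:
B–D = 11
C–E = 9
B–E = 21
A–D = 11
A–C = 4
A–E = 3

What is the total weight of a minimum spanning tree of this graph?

29

Prim, starting at A.
Step 1: frontier [A–E 3, A–C 4, A–D 11] → take A–E (3); add E.
Step 2: frontier [A–C 4, A–D 11, C–E 9, B–E 21] → take A–C (4); add C.
Step 3: frontier [A–D 11, B–E 21] → take A–D (11); add D.
Step 4: frontier [B–D 11, B–E 21] → take B–D (11); add B.
MST edges: A–E, A–C, A–D, B–D; total weight 3+4+11+11 = 29.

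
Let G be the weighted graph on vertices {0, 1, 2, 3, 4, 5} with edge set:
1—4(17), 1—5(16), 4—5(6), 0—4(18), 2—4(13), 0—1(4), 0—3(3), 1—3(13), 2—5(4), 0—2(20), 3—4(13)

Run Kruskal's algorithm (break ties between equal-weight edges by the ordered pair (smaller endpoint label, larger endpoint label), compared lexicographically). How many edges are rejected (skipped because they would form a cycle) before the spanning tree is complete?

2

Kruskal: consider edges lightest-first.
0—3 (3): add — endpoints in different components.
0—1 (4): add — endpoints in different components.
2—5 (4): add — endpoints in different components.
4—5 (6): add — endpoints in different components.
1—3 (13): skip — 1 and 3 already connected.
2—4 (13): skip — 2 and 4 already connected.
3—4 (13): add — endpoints in different components.
Edges rejected before the tree was complete: 2.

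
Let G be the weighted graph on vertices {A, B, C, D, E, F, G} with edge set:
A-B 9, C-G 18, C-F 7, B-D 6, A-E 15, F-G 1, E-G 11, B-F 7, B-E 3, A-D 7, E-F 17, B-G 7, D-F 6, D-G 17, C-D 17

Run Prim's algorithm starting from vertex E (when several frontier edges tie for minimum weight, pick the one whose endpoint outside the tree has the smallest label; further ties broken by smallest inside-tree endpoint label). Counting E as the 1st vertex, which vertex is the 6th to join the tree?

Prim's algorithm from E:
Step 1: cheapest edge leaving the tree is B-E (3); add B.
Step 2: cheapest edge leaving the tree is B-D (6); add D.
Step 3: cheapest edge leaving the tree is D-F (6); add F.
Step 4: cheapest edge leaving the tree is F-G (1); add G.
Step 5: cheapest edge leaving the tree is A-D (7); add A.
Step 6: cheapest edge leaving the tree is C-F (7); add C.
Vertex order: E, B, D, F, G, A, C. The 6th vertex is A.

A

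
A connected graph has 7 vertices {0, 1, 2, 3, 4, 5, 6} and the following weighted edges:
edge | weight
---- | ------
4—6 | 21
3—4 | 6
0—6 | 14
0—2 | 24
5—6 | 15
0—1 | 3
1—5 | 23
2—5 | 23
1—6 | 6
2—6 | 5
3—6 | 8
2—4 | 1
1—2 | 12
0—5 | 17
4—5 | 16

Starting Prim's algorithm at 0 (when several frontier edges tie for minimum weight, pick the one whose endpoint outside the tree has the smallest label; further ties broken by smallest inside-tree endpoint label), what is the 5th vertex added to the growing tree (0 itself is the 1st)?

Prim, starting at 0.
Step 1: cheapest edge leaving the tree is 0—1 (3); add 1.
Step 2: cheapest edge leaving the tree is 1—6 (6); add 6.
Step 3: cheapest edge leaving the tree is 2—6 (5); add 2.
Step 4: cheapest edge leaving the tree is 2—4 (1); add 4.
Step 5: cheapest edge leaving the tree is 3—4 (6); add 3.
Step 6: cheapest edge leaving the tree is 5—6 (15); add 5.
Vertex order: 0, 1, 6, 2, 4, 3, 5. The 5th vertex is 4.

4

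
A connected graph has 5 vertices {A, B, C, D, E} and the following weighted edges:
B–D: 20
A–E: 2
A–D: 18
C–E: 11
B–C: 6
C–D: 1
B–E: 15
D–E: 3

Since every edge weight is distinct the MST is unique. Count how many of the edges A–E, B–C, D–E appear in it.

Kruskal's algorithm — process edges by increasing weight (ties by edge label):
C–D (1): add. Components now {A} {B} {C,D} {E}
A–E (2): add. Components now {A,E} {B} {C,D}
D–E (3): add. Components now {A,C,D,E} {B}
B–C (6): add. Components now {A,B,C,D,E}
MST edge set: {C–D, A–E, D–E, B–C}.
Of the listed edges, {A–E, B–C, D–E} are in the MST → 3.

3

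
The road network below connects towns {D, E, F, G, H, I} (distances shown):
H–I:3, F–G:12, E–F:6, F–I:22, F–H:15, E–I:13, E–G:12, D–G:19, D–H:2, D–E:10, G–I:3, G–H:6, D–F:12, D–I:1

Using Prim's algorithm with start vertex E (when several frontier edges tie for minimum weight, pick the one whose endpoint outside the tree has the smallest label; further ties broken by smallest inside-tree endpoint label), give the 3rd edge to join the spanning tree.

Prim, starting at E.
Step 1: cheapest edge leaving the tree is E–F (6); add F.
Step 2: cheapest edge leaving the tree is D–E (10); add D.
Step 3: cheapest edge leaving the tree is D–I (1); add I.
Step 4: cheapest edge leaving the tree is D–H (2); add H.
Step 5: cheapest edge leaving the tree is G–I (3); add G.
The 3rd edge added is D–I.

D-I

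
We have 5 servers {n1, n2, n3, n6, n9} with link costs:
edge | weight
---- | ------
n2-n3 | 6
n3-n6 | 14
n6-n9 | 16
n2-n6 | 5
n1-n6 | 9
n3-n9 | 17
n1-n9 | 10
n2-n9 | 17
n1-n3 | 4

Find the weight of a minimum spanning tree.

Kruskal: consider edges lightest-first.
n1-n3 (4): add — endpoints in different components.
n2-n6 (5): add — endpoints in different components.
n2-n3 (6): add — endpoints in different components.
n1-n6 (9): skip — n1 and n6 already connected.
n1-n9 (10): add — endpoints in different components.
MST edges: n1-n3, n2-n6, n2-n3, n1-n9; total weight 4+5+6+10 = 25.

25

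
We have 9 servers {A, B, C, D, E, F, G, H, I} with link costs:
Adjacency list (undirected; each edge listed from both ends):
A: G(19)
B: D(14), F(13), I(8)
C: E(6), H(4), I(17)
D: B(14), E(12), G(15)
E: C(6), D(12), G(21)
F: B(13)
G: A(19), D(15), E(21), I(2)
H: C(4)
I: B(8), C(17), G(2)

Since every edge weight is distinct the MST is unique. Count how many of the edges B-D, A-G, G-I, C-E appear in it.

4

Kruskal's algorithm — process edges by increasing weight (ties by edge label):
G-I (2): add — endpoints in different components.
C-H (4): add — endpoints in different components.
C-E (6): add — endpoints in different components.
B-I (8): add — endpoints in different components.
D-E (12): add — endpoints in different components.
B-F (13): add — endpoints in different components.
B-D (14): add — endpoints in different components.
D-G (15): skip — D and G already connected.
C-I (17): skip — C and I already connected.
A-G (19): add — endpoints in different components.
MST edge set: {G-I, C-H, C-E, B-I, D-E, B-F, B-D, A-G}.
Of the listed edges, {B-D, A-G, G-I, C-E} are in the MST → 4.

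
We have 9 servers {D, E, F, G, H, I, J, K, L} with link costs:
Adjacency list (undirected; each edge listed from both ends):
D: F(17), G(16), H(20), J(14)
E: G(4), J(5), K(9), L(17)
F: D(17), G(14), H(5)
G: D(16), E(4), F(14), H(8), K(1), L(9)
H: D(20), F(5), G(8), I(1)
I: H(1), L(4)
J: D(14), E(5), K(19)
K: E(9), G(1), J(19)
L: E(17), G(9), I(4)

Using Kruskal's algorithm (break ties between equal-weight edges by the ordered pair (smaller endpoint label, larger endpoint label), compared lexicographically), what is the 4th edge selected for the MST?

I-L

Kruskal's algorithm — process edges by increasing weight (ties by edge label):
G K (1): add — endpoints in different components.
H I (1): add — endpoints in different components.
E G (4): add — endpoints in different components.
I L (4): add — endpoints in different components.
E J (5): add — endpoints in different components.
F H (5): add — endpoints in different components.
G H (8): add — endpoints in different components.
E K (9): skip — E and K already connected.
G L (9): skip — G and L already connected.
D J (14): add — endpoints in different components.
The 4th edge added is I L.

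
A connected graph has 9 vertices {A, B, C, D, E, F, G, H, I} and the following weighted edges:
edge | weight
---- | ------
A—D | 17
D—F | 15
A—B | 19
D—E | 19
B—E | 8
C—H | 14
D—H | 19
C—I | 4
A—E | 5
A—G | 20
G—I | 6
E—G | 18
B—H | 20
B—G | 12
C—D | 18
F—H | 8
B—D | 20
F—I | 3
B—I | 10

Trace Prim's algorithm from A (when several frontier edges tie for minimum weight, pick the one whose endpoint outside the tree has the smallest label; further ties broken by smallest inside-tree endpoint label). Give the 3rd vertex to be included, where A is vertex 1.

B

Prim, starting at A.
Step 1: cheapest edge leaving the tree is A—E (5); add E.
Step 2: cheapest edge leaving the tree is B—E (8); add B.
Step 3: cheapest edge leaving the tree is B—I (10); add I.
Step 4: cheapest edge leaving the tree is F—I (3); add F.
Step 5: cheapest edge leaving the tree is C—I (4); add C.
Step 6: cheapest edge leaving the tree is G—I (6); add G.
Step 7: cheapest edge leaving the tree is F—H (8); add H.
Step 8: cheapest edge leaving the tree is D—F (15); add D.
Vertex order: A, E, B, I, F, C, G, H, D. The 3rd vertex is B.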